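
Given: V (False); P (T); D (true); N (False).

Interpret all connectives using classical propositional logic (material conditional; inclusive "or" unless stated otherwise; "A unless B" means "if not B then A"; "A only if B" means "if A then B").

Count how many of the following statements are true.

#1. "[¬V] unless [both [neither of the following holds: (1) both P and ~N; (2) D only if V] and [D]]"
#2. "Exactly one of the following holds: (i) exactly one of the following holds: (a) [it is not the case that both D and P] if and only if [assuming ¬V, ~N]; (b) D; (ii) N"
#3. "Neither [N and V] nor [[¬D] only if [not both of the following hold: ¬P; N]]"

2

#1: Formalization: ¬V ∨ (((P ∧ ¬N) ↓ (D → V)) ∧ D)

¬V = ¬F = T
¬N = ¬F = T
P ∧ ¬N = T ∧ T = T
D → V = T → F = F
(P ∧ ¬N) ↓ (D → V) = T ↓ F = F
((P ∧ ¬N) ↓ (D → V)) ∧ D = F ∧ T = F
¬V ∨ (((P ∧ ¬N) ↓ (D → V)) ∧ D) = T ∨ F = T
So #1 is true.

#2: Formalization: (((D ↑ P) ↔ (¬V → ¬N)) ⊕ D) ⊕ N

D ↑ P = T ↑ T = F
¬V = ¬F = T
¬N = ¬F = T
¬V → ¬N = T → T = T
(D ↑ P) ↔ (¬V → ¬N) = F ↔ T = F
((D ↑ P) ↔ (¬V → ¬N)) ⊕ D = F ⊕ T = T
(((D ↑ P) ↔ (¬V → ¬N)) ⊕ D) ⊕ N = T ⊕ F = T
So #2 is true.

#3: In symbols: (N ∧ V) ↓ (¬D → (¬P ↑ N))

N ∧ V = F ∧ F = F
¬D = ¬T = F
¬P = ¬T = F
¬P ↑ N = F ↑ F = T
¬D → (¬P ↑ N) = F → T = T
(N ∧ V) ↓ (¬D → (¬P ↑ N)) = F ↓ T = F
Thus #3 is false.

2 of the 3 statements are true (#1, #2).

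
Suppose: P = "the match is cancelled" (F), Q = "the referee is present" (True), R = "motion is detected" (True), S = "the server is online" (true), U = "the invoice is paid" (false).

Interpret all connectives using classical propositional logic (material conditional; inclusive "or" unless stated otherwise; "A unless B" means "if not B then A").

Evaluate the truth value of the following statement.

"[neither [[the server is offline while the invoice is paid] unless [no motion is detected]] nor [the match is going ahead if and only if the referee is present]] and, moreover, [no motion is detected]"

In symbols: (((not S and U) or not R) nor (not P iff Q)) and not R

not S = not True = False
not S and U = False and False = False
not R = not True = False
(not S and U) or not R = False or False = False
not P = not False = True
not P iff Q = True iff True = True
((not S and U) or not R) nor (not P iff Q) = False nor True = False
not R = not True = False
(((not S and U) or not R) nor (not P iff Q)) and not R = False and False = False

False.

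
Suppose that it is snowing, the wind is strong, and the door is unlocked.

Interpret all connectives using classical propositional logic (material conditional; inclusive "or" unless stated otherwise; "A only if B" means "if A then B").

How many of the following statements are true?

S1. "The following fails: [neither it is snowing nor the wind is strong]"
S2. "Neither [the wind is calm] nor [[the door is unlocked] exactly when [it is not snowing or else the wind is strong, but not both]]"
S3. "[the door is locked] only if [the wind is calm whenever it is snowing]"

2

Let G = "it is snowing" (T), U = "the wind is strong" (T), P = "the door is locked" (F).

S1: Formalization: ¬(G ↓ U)

G ↓ U = T ↓ T = F
¬(G ↓ U) = ¬F = T
So S1 is true.

S2: Parsed as ¬U ↓ (¬P ↔ (¬G ⊕ U))

¬U = ¬T = F
¬P = ¬F = T
¬G = ¬T = F
¬G ⊕ U = F ⊕ T = T
¬P ↔ (¬G ⊕ U) = T ↔ T = T
¬U ↓ (¬P ↔ (¬G ⊕ U)) = F ↓ T = F
Hence S2 is false.

S3: Parsed as P → (G → ¬U)

¬U = ¬T = F
G → ¬U = T → F = F
P → (G → ¬U) = F → F = T
Thus S3 is true.

Count: 2.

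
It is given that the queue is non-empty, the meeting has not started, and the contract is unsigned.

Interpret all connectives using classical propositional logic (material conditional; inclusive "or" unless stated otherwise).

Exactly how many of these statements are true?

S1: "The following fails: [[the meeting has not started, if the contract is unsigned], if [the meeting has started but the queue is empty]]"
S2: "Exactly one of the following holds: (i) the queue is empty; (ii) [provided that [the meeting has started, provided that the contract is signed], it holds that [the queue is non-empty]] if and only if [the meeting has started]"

0

Let Q = "the meeting has started" (False), P = "the queue is empty" (False), R = "the contract is signed" (False).

S1: Formalization: not ((Q and P) -> (not R -> not Q))

Q and P = False and False = False
not R = not False = True
not Q = not False = True
not R -> not Q = True -> True = True
(Q and P) -> (not R -> not Q) = False -> True = True
not ((Q and P) -> (not R -> not Q)) = not True = False
So S1 is false.

S2: Formalization: P xor (((R -> Q) -> not P) iff Q)

R -> Q = False -> False = True
not P = not False = True
(R -> Q) -> not P = True -> True = True
((R -> Q) -> not P) iff Q = True iff False = False
P xor (((R -> Q) -> not P) iff Q) = False xor False = False
So S2 is false.

Count: 0.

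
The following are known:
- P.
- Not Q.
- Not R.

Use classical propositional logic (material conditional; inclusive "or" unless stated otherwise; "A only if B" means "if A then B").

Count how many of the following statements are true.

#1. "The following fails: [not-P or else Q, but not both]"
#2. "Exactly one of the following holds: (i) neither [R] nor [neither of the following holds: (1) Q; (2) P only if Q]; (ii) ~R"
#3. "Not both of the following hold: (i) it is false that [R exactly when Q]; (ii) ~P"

3

#1: In symbols: not (not P xor Q)

not P = not True = False
not P xor Q = False xor False = False
not (not P xor Q) = not False = True
So #1 is true.

#2: Parsed as (R nor (Q nor (P -> Q))) xor not R

P -> Q = True -> False = False
Q nor (P -> Q) = False nor False = True
R nor (Q nor (P -> Q)) = False nor True = False
not R = not False = True
(R nor (Q nor (P -> Q))) xor not R = False xor True = True
So #2 is true.

#3: This is not (R iff Q) nand not P.

R iff Q = False iff False = True
not (R iff Q) = not True = False
not P = not True = False
not (R iff Q) nand not P = False nand False = True
Thus #3 is true.

Count: 3.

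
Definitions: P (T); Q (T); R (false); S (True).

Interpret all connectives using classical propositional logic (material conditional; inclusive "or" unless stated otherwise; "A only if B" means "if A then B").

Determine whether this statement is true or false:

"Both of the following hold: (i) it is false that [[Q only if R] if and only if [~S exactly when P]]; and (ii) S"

Values: Q=True, R=False, S=True, P=True.
Formalization: not ((Q -> R) iff (not S iff P)) and S

Q -> R = True -> False = False
not S = not True = False
not S iff P = False iff True = False
(Q -> R) iff (not S iff P) = False iff False = True
not ((Q -> R) iff (not S iff P)) = not True = False
not ((Q -> R) iff (not S iff P)) and S = False and True = False

False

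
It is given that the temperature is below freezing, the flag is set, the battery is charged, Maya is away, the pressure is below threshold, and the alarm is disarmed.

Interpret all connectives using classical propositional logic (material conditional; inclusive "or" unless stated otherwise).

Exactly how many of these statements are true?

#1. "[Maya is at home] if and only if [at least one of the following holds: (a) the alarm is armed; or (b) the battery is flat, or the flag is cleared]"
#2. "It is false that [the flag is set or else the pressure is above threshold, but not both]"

1

Let S = "Maya is at home" (F), V = "the alarm is armed" (F), R = "the battery is charged" (T), Q = "the flag is set" (T), U = "the pressure is above threshold" (F).

#1: Formalization: S ↔ (V ∨ (¬R ∨ ¬Q))

¬R = ¬T = F
¬Q = ¬T = F
¬R ∨ ¬Q = F ∨ F = F
V ∨ (¬R ∨ ¬Q) = F ∨ F = F
S ↔ (V ∨ (¬R ∨ ¬Q)) = F ↔ F = T
Thus #1 is true.

#2: Parsed as ¬(Q ⊕ U)

Q ⊕ U = T ⊕ F = T
¬(Q ⊕ U) = ¬T = F
Thus #2 is false.

1 of the 2 statements is true.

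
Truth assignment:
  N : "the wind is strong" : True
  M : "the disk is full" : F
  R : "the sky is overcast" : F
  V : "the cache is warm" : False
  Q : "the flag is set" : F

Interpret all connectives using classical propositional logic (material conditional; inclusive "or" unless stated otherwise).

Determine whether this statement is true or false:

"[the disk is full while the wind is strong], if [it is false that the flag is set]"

Values: Q=False, M=False, N=True.
In symbols: not Q -> (M and N)

not Q = not False = True
M and N = False and True = False
not Q -> (M and N) = True -> False = False

False.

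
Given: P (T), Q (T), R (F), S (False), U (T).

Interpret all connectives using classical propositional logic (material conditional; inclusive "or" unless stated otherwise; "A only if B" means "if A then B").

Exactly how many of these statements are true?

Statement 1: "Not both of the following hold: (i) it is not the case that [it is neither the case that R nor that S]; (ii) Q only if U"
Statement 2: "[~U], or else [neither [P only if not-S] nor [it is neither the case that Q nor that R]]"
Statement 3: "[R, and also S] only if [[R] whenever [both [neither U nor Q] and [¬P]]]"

2

Statement 1: Parsed as ~(R nor S) nand (Q -> U)

R nor S = F nor F = T
~(R nor S) = ~T = F
Q -> U = T -> T = T
~(R nor S) nand (Q -> U) = F nand T = T
Hence Statement 1 is true.

Statement 2: Parsed as ~U | ((P -> ~S) nor (Q nor R))

~U = ~T = F
~S = ~F = T
P -> ~S = T -> T = T
Q nor R = T nor F = F
(P -> ~S) nor (Q nor R) = T nor F = F
~U | ((P -> ~S) nor (Q nor R)) = F | F = F
Thus Statement 2 is false.

Statement 3: In symbols: (R & S) -> (((U nor Q) & ~P) -> R)

R & S = F & F = F
U nor Q = T nor T = F
~P = ~T = F
(U nor Q) & ~P = F & F = F
((U nor Q) & ~P) -> R = F -> F = T
(R & S) -> (((U nor Q) & ~P) -> R) = F -> T = T
Hence Statement 3 is true.

Count: 2.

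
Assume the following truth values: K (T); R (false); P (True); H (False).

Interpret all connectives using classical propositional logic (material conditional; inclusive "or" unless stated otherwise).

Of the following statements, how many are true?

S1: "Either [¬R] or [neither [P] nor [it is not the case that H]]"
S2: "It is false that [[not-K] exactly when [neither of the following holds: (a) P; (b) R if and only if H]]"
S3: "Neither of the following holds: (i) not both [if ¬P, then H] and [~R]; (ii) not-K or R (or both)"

2

S1: Parsed as not R or (P nor not H)

not R = not False = True
not H = not False = True
P nor not H = True nor True = False
not R or (P nor not H) = True or False = True
So S1 is true.

S2: Formalization: not (not K iff (P nor (R iff H)))

not K = not True = False
R iff H = False iff False = True
P nor (R iff H) = True nor True = False
not K iff (P nor (R iff H)) = False iff False = True
not (not K iff (P nor (R iff H))) = not True = False
Hence S2 is false.

S3: Formalization: ((not P -> H) nand not R) nor (not K or R)

not P = not True = False
not P -> H = False -> False = True
not R = not False = True
(not P -> H) nand not R = True nand True = False
not K = not True = False
not K or R = False or False = False
((not P -> H) nand not R) nor (not K or R) = False nor False = True
Hence S3 is true.

True statements: 2 (S1, S3).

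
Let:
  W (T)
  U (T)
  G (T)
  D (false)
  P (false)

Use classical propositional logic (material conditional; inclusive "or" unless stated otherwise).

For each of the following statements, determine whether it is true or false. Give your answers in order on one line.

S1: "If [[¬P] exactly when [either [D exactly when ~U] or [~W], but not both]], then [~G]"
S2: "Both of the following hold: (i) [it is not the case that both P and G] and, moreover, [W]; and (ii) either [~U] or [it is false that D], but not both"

S1: Parsed as (¬P ↔ ((D ↔ ¬U) ⊕ ¬W)) → ¬G

¬P = ¬F = T
¬U = ¬T = F
D ↔ ¬U = F ↔ F = T
¬W = ¬T = F
(D ↔ ¬U) ⊕ ¬W = T ⊕ F = T
¬P ↔ ((D ↔ ¬U) ⊕ ¬W) = T ↔ T = T
¬G = ¬T = F
(¬P ↔ ((D ↔ ¬U) ⊕ ¬W)) → ¬G = T → F = F
Hence S1 is false.

S2: In symbols: ((P ↑ G) ∧ W) ∧ (¬U ⊕ ¬D)

P ↑ G = F ↑ T = T
(P ↑ G) ∧ W = T ∧ T = T
¬U = ¬T = F
¬D = ¬F = T
¬U ⊕ ¬D = F ⊕ T = T
((P ↑ G) ∧ W) ∧ (¬U ⊕ ¬D) = T ∧ T = T
Hence S2 is true.

S1 False; S2 True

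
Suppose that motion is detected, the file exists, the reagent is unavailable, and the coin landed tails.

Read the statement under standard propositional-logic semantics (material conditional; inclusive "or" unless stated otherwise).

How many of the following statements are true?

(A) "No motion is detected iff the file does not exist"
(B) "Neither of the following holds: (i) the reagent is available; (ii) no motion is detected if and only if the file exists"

Let K = "motion is detected" (T), L = "the file exists" (T), W = "the reagent is available" (F).

(A): In symbols: ~K <-> ~L

~K = ~T = F
~L = ~T = F
~K <-> ~L = F <-> F = T
Thus (A) is true.

(B): Formalization: W nor (~K <-> L)

~K = ~T = F
~K <-> L = F <-> T = F
W nor (~K <-> L) = F nor F = T
So (B) is true.

2 of the 2 statements are true ((A), (B)).

2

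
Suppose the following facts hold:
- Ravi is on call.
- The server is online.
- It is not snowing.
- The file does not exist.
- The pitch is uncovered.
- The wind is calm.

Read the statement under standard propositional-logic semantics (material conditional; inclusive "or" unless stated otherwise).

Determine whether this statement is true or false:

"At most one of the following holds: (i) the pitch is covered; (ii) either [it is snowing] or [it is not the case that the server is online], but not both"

The statement is true.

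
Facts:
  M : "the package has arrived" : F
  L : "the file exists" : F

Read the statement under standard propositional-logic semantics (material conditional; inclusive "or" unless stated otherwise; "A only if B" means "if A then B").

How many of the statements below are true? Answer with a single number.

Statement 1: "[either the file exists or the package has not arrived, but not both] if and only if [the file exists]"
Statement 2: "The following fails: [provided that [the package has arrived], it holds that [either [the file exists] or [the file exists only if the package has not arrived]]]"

Statement 1: Parsed as (L xor not M) iff L

not M = not False = True
L xor not M = False xor True = True
(L xor not M) iff L = True iff False = False
Hence Statement 1 is false.

Statement 2: Formalization: not (M -> (L or (L -> not M)))

not M = not False = True
L -> not M = False -> True = True
L or (L -> not M) = False or True = True
M -> (L or (L -> not M)) = False -> True = True
not (M -> (L or (L -> not M))) = not True = False
Hence Statement 2 is false.

True statements: 0 (none).

0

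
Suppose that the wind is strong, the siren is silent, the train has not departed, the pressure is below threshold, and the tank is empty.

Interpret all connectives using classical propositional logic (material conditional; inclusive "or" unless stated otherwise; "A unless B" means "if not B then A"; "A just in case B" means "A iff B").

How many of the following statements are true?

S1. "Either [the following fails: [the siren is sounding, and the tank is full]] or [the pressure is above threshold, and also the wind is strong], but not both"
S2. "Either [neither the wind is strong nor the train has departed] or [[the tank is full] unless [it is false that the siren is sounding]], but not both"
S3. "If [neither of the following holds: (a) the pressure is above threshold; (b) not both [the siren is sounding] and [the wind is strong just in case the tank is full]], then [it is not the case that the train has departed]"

Let U = "the siren is sounding" (F), D = "the tank is full" (F), V = "the pressure is above threshold" (F), K = "the wind is strong" (T), S = "the train has departed" (F).

S1: This is ~(U & D) xor (V & K).

U & D = F & F = F
~(U & D) = ~F = T
V & K = F & T = F
~(U & D) xor (V & K) = T xor F = T
Thus S1 is true.

S2: In symbols: (K nor S) xor (D | ~U)

K nor S = T nor F = F
~U = ~F = T
D | ~U = F | T = T
(K nor S) xor (D | ~U) = F xor T = T
So S2 is true.

S3: Formalization: (V nor (U nand (K <-> D))) -> ~S

K <-> D = T <-> F = F
U nand (K <-> D) = F nand F = T
V nor (U nand (K <-> D)) = F nor T = F
~S = ~F = T
(V nor (U nand (K <-> D))) -> ~S = F -> T = T
Hence S3 is true.

Count: 3.

3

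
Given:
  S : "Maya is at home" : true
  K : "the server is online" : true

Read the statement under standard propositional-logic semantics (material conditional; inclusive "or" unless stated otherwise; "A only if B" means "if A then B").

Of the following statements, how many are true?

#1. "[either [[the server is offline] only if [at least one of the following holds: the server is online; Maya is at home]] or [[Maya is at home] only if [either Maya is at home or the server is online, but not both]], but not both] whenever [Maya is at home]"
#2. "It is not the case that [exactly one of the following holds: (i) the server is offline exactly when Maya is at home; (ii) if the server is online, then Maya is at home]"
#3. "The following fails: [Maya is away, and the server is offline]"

#1: This is S → ((¬K → (K ∨ S)) ⊕ (S → (S ⊕ K))).

¬K = ¬T = F
K ∨ S = T ∨ T = T
¬K → (K ∨ S) = F → T = T
S ⊕ K = T ⊕ T = F
S → (S ⊕ K) = T → F = F
(¬K → (K ∨ S)) ⊕ (S → (S ⊕ K)) = T ⊕ F = T
S → ((¬K → (K ∨ S)) ⊕ (S → (S ⊕ K))) = T → T = T
So #1 is true.

#2: In symbols: ¬((¬K ↔ S) ⊕ (K → S))

¬K = ¬T = F
¬K ↔ S = F ↔ T = F
K → S = T → T = T
(¬K ↔ S) ⊕ (K → S) = F ⊕ T = T
¬((¬K ↔ S) ⊕ (K → S)) = ¬T = F
Thus #2 is false.

#3: Formalization: ¬(¬S ∧ ¬K)

¬S = ¬T = F
¬K = ¬T = F
¬S ∧ ¬K = F ∧ F = F
¬(¬S ∧ ¬K) = ¬F = T
Thus #3 is true.

Count: 2.

2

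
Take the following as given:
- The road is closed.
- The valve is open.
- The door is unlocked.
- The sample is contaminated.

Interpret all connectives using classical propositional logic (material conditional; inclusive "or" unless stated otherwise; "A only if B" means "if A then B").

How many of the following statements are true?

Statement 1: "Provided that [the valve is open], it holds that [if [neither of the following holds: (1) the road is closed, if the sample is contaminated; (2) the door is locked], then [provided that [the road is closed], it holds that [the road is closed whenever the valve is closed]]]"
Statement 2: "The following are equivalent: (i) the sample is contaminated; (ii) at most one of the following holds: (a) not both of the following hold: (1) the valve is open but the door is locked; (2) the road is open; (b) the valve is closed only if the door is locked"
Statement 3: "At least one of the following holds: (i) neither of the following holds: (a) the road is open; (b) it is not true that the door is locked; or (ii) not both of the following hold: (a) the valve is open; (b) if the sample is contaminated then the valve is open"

1

Let Q = "the valve is open" (T), S = "the sample is contaminated" (T), P = "the road is closed" (T), R = "the door is locked" (F).

Statement 1: Parsed as Q -> (((S -> P) nor R) -> (P -> (~Q -> P)))

S -> P = T -> T = T
(S -> P) nor R = T nor F = F
~Q = ~T = F
~Q -> P = F -> T = T
P -> (~Q -> P) = T -> T = T
((S -> P) nor R) -> (P -> (~Q -> P)) = F -> T = T
Q -> (((S -> P) nor R) -> (P -> (~Q -> P))) = T -> T = T
Thus Statement 1 is true.

Statement 2: Parsed as S <-> (((Q & R) nand ~P) nand (~Q -> R))

Q & R = T & F = F
~P = ~T = F
(Q & R) nand ~P = F nand F = T
~Q = ~T = F
~Q -> R = F -> F = T
((Q & R) nand ~P) nand (~Q -> R) = T nand T = F
S <-> (((Q & R) nand ~P) nand (~Q -> R)) = T <-> F = F
Hence Statement 2 is false.

Statement 3: This is (~P nor ~R) | (Q nand (S -> Q)).

~P = ~T = F
~R = ~F = T
~P nor ~R = F nor T = F
S -> Q = T -> T = T
Q nand (S -> Q) = T nand T = F
(~P nor ~R) | (Q nand (S -> Q)) = F | F = F
So Statement 3 is false.

True statements: 1 (Statement 1).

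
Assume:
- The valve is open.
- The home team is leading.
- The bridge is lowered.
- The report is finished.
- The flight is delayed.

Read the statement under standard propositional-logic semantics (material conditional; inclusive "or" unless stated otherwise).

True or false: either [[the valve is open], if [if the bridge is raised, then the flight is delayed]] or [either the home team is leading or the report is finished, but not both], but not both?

True.

Let R = "the bridge is raised" (False), U = "the flight is delayed" (True), P = "the valve is open" (True), Q = "the home team is leading" (True), S = "the report is finished" (True).
Parsed as ((R -> U) -> P) xor (Q xor S)

R -> U = False -> True = True
(R -> U) -> P = True -> True = True
Q xor S = True xor True = False
((R -> U) -> P) xor (Q xor S) = True xor False = True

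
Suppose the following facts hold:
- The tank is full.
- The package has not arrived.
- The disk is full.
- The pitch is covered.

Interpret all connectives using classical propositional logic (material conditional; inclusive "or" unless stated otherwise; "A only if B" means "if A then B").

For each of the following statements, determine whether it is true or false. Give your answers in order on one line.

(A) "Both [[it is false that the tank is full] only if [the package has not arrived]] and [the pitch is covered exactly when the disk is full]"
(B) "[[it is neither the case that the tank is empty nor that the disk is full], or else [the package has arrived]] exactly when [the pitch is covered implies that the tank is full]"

Let K = "the tank is full" (T), U = "the package has arrived" (F), G = "the pitch is covered" (T), L = "the disk is full" (T).

(A): In symbols: (¬K → ¬U) ∧ (G ↔ L)

¬K = ¬T = F
¬U = ¬F = T
¬K → ¬U = F → T = T
G ↔ L = T ↔ T = T
(¬K → ¬U) ∧ (G ↔ L) = T ∧ T = T
Hence (A) is true.

(B): In symbols: ((¬K ↓ L) ∨ U) ↔ (G → K)

¬K = ¬T = F
¬K ↓ L = F ↓ T = F
(¬K ↓ L) ∨ U = F ∨ F = F
G → K = T → T = T
((¬K ↓ L) ∨ U) ↔ (G → K) = F ↔ T = F
Thus (B) is false.

(A) True; (B) False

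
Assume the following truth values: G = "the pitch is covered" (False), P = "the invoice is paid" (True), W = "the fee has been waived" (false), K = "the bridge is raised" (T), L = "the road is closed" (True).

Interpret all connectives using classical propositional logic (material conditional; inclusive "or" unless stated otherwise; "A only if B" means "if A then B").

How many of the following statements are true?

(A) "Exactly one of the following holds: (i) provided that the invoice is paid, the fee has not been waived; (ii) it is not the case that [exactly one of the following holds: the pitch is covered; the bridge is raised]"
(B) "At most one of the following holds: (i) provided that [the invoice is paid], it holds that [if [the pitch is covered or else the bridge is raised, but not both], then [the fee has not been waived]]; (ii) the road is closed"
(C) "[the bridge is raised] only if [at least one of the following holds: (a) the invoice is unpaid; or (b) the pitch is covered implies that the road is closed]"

(A): This is (P -> not W) xor not (G xor K).

not W = not False = True
P -> not W = True -> True = True
G xor K = False xor True = True
not (G xor K) = not True = False
(P -> not W) xor not (G xor K) = True xor False = True
Thus (A) is true.

(B): Formalization: (P -> ((G xor K) -> not W)) nand L

G xor K = False xor True = True
not W = not False = True
(G xor K) -> not W = True -> True = True
P -> ((G xor K) -> not W) = True -> True = True
(P -> ((G xor K) -> not W)) nand L = True nand True = False
Thus (B) is false.

(C): In symbols: K -> (not P or (G -> L))

not P = not True = False
G -> L = False -> True = True
not P or (G -> L) = False or True = True
K -> (not P or (G -> L)) = True -> True = True
Thus (C) is true.

True statements: 2.

2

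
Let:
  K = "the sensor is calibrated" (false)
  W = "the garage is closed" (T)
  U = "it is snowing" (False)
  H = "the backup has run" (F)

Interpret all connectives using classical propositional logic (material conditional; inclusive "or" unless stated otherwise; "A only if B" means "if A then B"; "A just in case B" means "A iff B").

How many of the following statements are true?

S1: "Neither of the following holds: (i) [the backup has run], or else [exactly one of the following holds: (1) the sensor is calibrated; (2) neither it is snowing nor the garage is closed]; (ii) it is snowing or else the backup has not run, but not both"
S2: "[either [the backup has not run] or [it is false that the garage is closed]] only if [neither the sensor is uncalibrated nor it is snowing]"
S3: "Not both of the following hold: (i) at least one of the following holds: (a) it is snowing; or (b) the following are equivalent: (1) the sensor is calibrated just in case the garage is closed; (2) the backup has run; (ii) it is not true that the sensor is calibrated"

0

S1: In symbols: (H | (K xor (U nor W))) nor (U xor ~H)

U nor W = F nor T = F
K xor (U nor W) = F xor F = F
H | (K xor (U nor W)) = F | F = F
~H = ~F = T
U xor ~H = F xor T = T
(H | (K xor (U nor W))) nor (U xor ~H) = F nor T = F
So S1 is false.

S2: Formalization: (~H | ~W) -> (~K nor U)

~H = ~F = T
~W = ~T = F
~H | ~W = T | F = T
~K = ~F = T
~K nor U = T nor F = F
(~H | ~W) -> (~K nor U) = T -> F = F
So S2 is false.

S3: In symbols: (U | ((K <-> W) <-> H)) nand ~K

K <-> W = F <-> T = F
(K <-> W) <-> H = F <-> F = T
U | ((K <-> W) <-> H) = F | T = T
~K = ~F = T
(U | ((K <-> W) <-> H)) nand ~K = T nand T = F
Thus S3 is false.

0 of the 3 statements are true (none).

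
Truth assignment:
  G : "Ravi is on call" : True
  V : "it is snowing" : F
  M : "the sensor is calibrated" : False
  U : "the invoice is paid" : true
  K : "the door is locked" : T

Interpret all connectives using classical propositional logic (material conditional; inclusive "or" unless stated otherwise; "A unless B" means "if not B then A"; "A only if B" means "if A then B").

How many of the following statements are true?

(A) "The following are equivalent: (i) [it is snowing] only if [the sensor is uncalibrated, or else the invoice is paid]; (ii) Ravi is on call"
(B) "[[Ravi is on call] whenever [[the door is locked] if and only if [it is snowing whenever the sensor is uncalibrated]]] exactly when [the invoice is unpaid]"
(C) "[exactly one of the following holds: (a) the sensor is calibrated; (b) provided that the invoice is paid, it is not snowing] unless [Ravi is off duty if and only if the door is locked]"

2

(A): This is (V -> (~M | U)) <-> G.

~M = ~F = T
~M | U = T | T = T
V -> (~M | U) = F -> T = T
(V -> (~M | U)) <-> G = T <-> T = T
So (A) is true.

(B): This is ((K <-> (~M -> V)) -> G) <-> ~U.

~M = ~F = T
~M -> V = T -> F = F
K <-> (~M -> V) = T <-> F = F
(K <-> (~M -> V)) -> G = F -> T = T
~U = ~T = F
((K <-> (~M -> V)) -> G) <-> ~U = T <-> F = F
Thus (B) is false.

(C): Parsed as (M xor (U -> ~V)) | (~G <-> K)

~V = ~F = T
U -> ~V = T -> T = T
M xor (U -> ~V) = F xor T = T
~G = ~T = F
~G <-> K = F <-> T = F
(M xor (U -> ~V)) | (~G <-> K) = T | F = T
Hence (C) is true.

Count: 2.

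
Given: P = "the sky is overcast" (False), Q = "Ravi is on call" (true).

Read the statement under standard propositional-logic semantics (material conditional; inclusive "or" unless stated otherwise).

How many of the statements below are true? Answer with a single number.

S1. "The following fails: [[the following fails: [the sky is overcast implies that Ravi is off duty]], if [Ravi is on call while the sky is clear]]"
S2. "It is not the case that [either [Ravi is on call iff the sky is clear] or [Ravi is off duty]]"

1

S1: In symbols: not ((Q and not P) -> not (P -> not Q))

not P = not False = True
Q and not P = True and True = True
not Q = not True = False
P -> not Q = False -> False = True
not (P -> not Q) = not True = False
(Q and not P) -> not (P -> not Q) = True -> False = False
not ((Q and not P) -> not (P -> not Q)) = not False = True
Thus S1 is true.

S2: In symbols: not ((Q iff not P) or not Q)

not P = not False = True
Q iff not P = True iff True = True
not Q = not True = False
(Q iff not P) or not Q = True or False = True
not ((Q iff not P) or not Q) = not True = False
Hence S2 is false.

True statements: 1.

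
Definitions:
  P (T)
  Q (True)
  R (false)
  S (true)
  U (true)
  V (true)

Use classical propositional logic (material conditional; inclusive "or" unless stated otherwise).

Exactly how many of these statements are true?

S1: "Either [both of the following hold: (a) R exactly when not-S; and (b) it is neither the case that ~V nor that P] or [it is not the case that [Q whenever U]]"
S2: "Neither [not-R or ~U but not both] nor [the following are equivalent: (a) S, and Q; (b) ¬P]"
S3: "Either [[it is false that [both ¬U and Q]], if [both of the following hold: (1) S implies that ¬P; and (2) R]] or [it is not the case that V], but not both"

1

S1: This is ((R <-> ~S) & (~V nor P)) | ~(U -> Q).

~S = ~T = F
R <-> ~S = F <-> F = T
~V = ~T = F
~V nor P = F nor T = F
(R <-> ~S) & (~V nor P) = T & F = F
U -> Q = T -> T = T
~(U -> Q) = ~T = F
((R <-> ~S) & (~V nor P)) | ~(U -> Q) = F | F = F
Thus S1 is false.

S2: Formalization: (~R xor ~U) nor ((S & Q) <-> ~P)

~R = ~F = T
~U = ~T = F
~R xor ~U = T xor F = T
S & Q = T & T = T
~P = ~T = F
(S & Q) <-> ~P = T <-> F = F
(~R xor ~U) nor ((S & Q) <-> ~P) = T nor F = F
Thus S2 is false.

S3: In symbols: (((S -> ~P) & R) -> ~(~U & Q)) xor ~V

~P = ~T = F
S -> ~P = T -> F = F
(S -> ~P) & R = F & F = F
~U = ~T = F
~U & Q = F & T = F
~(~U & Q) = ~F = T
((S -> ~P) & R) -> ~(~U & Q) = F -> T = T
~V = ~T = F
(((S -> ~P) & R) -> ~(~U & Q)) xor ~V = T xor F = T
Hence S3 is true.

True statements: 1 (S3).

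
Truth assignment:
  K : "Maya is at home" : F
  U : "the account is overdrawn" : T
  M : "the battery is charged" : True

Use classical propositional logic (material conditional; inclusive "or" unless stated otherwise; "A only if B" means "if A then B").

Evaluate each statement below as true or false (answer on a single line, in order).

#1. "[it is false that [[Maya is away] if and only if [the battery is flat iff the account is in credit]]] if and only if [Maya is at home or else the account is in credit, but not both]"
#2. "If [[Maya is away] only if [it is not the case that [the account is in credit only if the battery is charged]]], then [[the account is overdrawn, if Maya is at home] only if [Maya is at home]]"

#1 True, #2 True

#1: This is ~(~K <-> (~M <-> ~U)) <-> (K xor ~U).

~K = ~F = T
~M = ~T = F
~U = ~T = F
~M <-> ~U = F <-> F = T
~K <-> (~M <-> ~U) = T <-> T = T
~(~K <-> (~M <-> ~U)) = ~T = F
~U = ~T = F
K xor ~U = F xor F = F
~(~K <-> (~M <-> ~U)) <-> (K xor ~U) = F <-> F = T
Thus #1 is true.

#2: In symbols: (~K -> ~(~U -> M)) -> ((K -> U) -> K)

~K = ~F = T
~U = ~T = F
~U -> M = F -> T = T
~(~U -> M) = ~T = F
~K -> ~(~U -> M) = T -> F = F
K -> U = F -> T = T
(K -> U) -> K = T -> F = F
(~K -> ~(~U -> M)) -> ((K -> U) -> K) = F -> F = T
Hence #2 is true.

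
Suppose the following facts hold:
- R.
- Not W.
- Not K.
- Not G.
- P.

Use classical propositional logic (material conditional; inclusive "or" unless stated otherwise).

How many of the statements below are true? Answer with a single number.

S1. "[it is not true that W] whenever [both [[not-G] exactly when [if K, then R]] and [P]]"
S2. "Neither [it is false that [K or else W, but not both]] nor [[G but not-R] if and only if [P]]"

1

S1: Parsed as ((~G <-> (K -> R)) & P) -> ~W

~G = ~F = T
K -> R = F -> T = T
~G <-> (K -> R) = T <-> T = T
(~G <-> (K -> R)) & P = T & T = T
~W = ~F = T
((~G <-> (K -> R)) & P) -> ~W = T -> T = T
So S1 is true.

S2: Parsed as ~(K xor W) nor ((G & ~R) <-> P)

K xor W = F xor F = F
~(K xor W) = ~F = T
~R = ~T = F
G & ~R = F & F = F
(G & ~R) <-> P = F <-> T = F
~(K xor W) nor ((G & ~R) <-> P) = T nor F = F
Thus S2 is false.

1 of the 2 statements is true (S1).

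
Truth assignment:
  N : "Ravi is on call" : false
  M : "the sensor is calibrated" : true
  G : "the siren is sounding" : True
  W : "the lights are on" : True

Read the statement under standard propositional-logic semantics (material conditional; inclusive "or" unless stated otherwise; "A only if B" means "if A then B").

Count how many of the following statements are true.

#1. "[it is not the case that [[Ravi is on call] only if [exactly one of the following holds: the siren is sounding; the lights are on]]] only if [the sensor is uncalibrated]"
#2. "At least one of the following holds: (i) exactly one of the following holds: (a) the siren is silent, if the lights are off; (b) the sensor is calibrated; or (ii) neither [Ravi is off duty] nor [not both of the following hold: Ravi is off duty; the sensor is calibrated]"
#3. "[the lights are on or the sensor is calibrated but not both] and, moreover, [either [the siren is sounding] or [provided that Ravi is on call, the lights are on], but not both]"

#1: In symbols: ¬(N → (G ⊕ W)) → ¬M

G ⊕ W = T ⊕ T = F
N → (G ⊕ W) = F → F = T
¬(N → (G ⊕ W)) = ¬T = F
¬M = ¬T = F
¬(N → (G ⊕ W)) → ¬M = F → F = T
Thus #1 is true.

#2: Formalization: ((¬W → ¬G) ⊕ M) ∨ (¬N ↓ (¬N ↑ M))

¬W = ¬T = F
¬G = ¬T = F
¬W → ¬G = F → F = T
(¬W → ¬G) ⊕ M = T ⊕ T = F
¬N = ¬F = T
¬N = ¬F = T
¬N ↑ M = T ↑ T = F
¬N ↓ (¬N ↑ M) = T ↓ F = F
((¬W → ¬G) ⊕ M) ∨ (¬N ↓ (¬N ↑ M)) = F ∨ F = F
Hence #2 is false.

#3: Formalization: (W ⊕ M) ∧ (G ⊕ (N → W))

W ⊕ M = T ⊕ T = F
N → W = F → T = T
G ⊕ (N → W) = T ⊕ T = F
(W ⊕ M) ∧ (G ⊕ (N → W)) = F ∧ F = F
Hence #3 is false.

1 of the 3 statements is true (#1).

1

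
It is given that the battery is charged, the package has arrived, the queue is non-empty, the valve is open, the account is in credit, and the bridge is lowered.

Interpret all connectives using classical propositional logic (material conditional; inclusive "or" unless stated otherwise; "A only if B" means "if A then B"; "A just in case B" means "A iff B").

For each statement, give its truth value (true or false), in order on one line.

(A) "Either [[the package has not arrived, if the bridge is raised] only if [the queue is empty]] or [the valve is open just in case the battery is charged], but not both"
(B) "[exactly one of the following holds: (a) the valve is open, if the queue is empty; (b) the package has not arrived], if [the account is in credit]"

(A) T, (B) T

Let V = "the bridge is raised" (F), Q = "the package has arrived" (T), R = "the queue is empty" (F), S = "the valve is open" (T), P = "the battery is charged" (T), U = "the account is overdrawn" (F).

(A): This is ((V -> ~Q) -> R) xor (S <-> P).

~Q = ~T = F
V -> ~Q = F -> F = T
(V -> ~Q) -> R = T -> F = F
S <-> P = T <-> T = T
((V -> ~Q) -> R) xor (S <-> P) = F xor T = T
Thus (A) is true.

(B): This is ~U -> ((R -> S) xor ~Q).

~U = ~F = T
R -> S = F -> T = T
~Q = ~T = F
(R -> S) xor ~Q = T xor F = T
~U -> ((R -> S) xor ~Q) = T -> T = T
So (B) is true.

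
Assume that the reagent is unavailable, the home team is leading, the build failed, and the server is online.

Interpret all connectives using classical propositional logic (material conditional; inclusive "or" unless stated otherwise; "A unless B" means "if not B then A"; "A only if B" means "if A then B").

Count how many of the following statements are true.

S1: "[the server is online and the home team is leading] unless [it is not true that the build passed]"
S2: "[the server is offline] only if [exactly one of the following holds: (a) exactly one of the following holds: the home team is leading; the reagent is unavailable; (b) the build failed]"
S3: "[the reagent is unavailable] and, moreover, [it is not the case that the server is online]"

2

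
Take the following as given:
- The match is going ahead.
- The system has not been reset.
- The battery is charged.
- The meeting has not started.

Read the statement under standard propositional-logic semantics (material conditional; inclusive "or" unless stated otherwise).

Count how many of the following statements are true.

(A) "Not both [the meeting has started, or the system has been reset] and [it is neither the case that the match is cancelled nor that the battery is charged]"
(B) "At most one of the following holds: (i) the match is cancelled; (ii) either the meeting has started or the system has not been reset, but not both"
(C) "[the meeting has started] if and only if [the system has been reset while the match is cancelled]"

Let S = "the meeting has started" (F), Q = "the system has been reset" (F), P = "the match is cancelled" (F), R = "the battery is charged" (T).

(A): In symbols: (S ∨ Q) ↑ (P ↓ R)

S ∨ Q = F ∨ F = F
P ↓ R = F ↓ T = F
(S ∨ Q) ↑ (P ↓ R) = F ↑ F = T
Hence (A) is true.

(B): Formalization: P ↑ (S ⊕ ¬Q)

¬Q = ¬F = T
S ⊕ ¬Q = F ⊕ T = T
P ↑ (S ⊕ ¬Q) = F ↑ T = T
So (B) is true.

(C): Formalization: S ↔ (Q ∧ P)

Q ∧ P = F ∧ F = F
S ↔ (Q ∧ P) = F ↔ F = T
Thus (C) is true.

Count: 3.

3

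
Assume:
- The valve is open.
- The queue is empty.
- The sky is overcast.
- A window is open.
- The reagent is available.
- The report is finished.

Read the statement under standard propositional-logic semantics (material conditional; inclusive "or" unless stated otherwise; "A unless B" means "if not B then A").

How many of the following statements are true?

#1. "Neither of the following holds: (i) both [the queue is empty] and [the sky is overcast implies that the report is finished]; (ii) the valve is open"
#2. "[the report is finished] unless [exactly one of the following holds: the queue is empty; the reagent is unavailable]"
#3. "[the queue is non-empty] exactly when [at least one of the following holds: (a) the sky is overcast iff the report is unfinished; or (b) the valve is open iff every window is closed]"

Let H = "the queue is empty" (T), G = "the sky is overcast" (T), P = "the report is finished" (T), D = "the valve is open" (T), Q = "the reagent is available" (T), W = "a window is open" (T).

#1: Parsed as (H & (G -> P)) nor D

G -> P = T -> T = T
H & (G -> P) = T & T = T
(H & (G -> P)) nor D = T nor T = F
So #1 is false.

#2: In symbols: P | (H xor ~Q)

~Q = ~T = F
H xor ~Q = T xor F = T
P | (H xor ~Q) = T | T = T
So #2 is true.

#3: Parsed as ~H <-> ((G <-> ~P) | (D <-> ~W))

~H = ~T = F
~P = ~T = F
G <-> ~P = T <-> F = F
~W = ~T = F
D <-> ~W = T <-> F = F
(G <-> ~P) | (D <-> ~W) = F | F = F
~H <-> ((G <-> ~P) | (D <-> ~W)) = F <-> F = T
So #3 is true.

True statements: 2.

2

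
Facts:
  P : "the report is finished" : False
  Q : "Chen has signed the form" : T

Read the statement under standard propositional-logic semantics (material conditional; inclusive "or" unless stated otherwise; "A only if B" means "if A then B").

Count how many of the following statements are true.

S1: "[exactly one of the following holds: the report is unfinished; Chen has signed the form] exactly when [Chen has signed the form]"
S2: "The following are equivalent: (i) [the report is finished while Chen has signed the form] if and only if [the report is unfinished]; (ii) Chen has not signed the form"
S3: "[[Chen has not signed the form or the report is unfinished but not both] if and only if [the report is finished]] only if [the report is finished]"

S1: Parsed as (¬P ⊕ Q) ↔ Q

¬P = ¬F = T
¬P ⊕ Q = T ⊕ T = F
(¬P ⊕ Q) ↔ Q = F ↔ T = F
So S1 is false.

S2: Formalization: ((P ∧ Q) ↔ ¬P) ↔ ¬Q

P ∧ Q = F ∧ T = F
¬P = ¬F = T
(P ∧ Q) ↔ ¬P = F ↔ T = F
¬Q = ¬T = F
((P ∧ Q) ↔ ¬P) ↔ ¬Q = F ↔ F = T
So S2 is true.

S3: Parsed as ((¬Q ⊕ ¬P) ↔ P) → P

¬Q = ¬T = F
¬P = ¬F = T
¬Q ⊕ ¬P = F ⊕ T = T
(¬Q ⊕ ¬P) ↔ P = T ↔ F = F
((¬Q ⊕ ¬P) ↔ P) → P = F → F = T
Thus S3 is true.

Count: 2.

2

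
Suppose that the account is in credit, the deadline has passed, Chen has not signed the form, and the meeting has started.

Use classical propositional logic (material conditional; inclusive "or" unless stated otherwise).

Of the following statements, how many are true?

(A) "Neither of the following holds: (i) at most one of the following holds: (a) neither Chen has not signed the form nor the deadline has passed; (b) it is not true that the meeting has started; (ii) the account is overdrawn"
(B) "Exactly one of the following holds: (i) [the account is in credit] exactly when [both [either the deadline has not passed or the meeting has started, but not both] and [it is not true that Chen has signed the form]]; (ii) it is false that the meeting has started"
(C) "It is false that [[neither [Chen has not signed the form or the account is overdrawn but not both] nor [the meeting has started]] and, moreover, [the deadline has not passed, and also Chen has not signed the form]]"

2

Let P = "Chen has signed the form" (F), S = "the deadline has passed" (T), K = "the meeting has started" (T), G = "the account is overdrawn" (F).

(A): Formalization: ((~P nor S) nand ~K) nor G

~P = ~F = T
~P nor S = T nor T = F
~K = ~T = F
(~P nor S) nand ~K = F nand F = T
((~P nor S) nand ~K) nor G = T nor F = F
Thus (A) is false.

(B): Parsed as (~G <-> ((~S xor K) & ~P)) xor ~K

~G = ~F = T
~S = ~T = F
~S xor K = F xor T = T
~P = ~F = T
(~S xor K) & ~P = T & T = T
~G <-> ((~S xor K) & ~P) = T <-> T = T
~K = ~T = F
(~G <-> ((~S xor K) & ~P)) xor ~K = T xor F = T
Hence (B) is true.

(C): Parsed as ~(((~P xor G) nor K) & (~S & ~P))

~P = ~F = T
~P xor G = T xor F = T
(~P xor G) nor K = T nor T = F
~S = ~T = F
~P = ~F = T
~S & ~P = F & T = F
((~P xor G) nor K) & (~S & ~P) = F & F = F
~(((~P xor G) nor K) & (~S & ~P)) = ~F = T
So (C) is true.

2 of the 3 statements are true.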